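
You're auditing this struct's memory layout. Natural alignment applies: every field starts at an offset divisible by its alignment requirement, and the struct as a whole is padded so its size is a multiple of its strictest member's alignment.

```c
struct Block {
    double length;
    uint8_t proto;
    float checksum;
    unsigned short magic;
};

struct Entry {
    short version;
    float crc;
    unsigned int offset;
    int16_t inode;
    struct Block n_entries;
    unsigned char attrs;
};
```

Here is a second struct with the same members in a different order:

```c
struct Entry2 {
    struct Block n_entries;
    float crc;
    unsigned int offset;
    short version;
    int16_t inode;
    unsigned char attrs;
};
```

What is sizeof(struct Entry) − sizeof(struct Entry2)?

Block: @0: length [8B, align 8] → 8; @8: proto [1B, align 1] → 9; +3 pad (align 4); @12: checksum [4B, align 4] → 16; @16: magic [2B, align 2] → 18; +6 tail pad (align 8); size 24, align 8
@0: version [2B, align 2] → 2
+2 pad (align 4)
@4: crc [4B, align 4] → 8
@8: offset [4B, align 4] → 12
@12: inode [2B, align 2] → 14
+2 pad (align 8)
@16: n_entries [24B, align 8] → 40
@40: attrs [1B, align 1] → 41
+7 tail pad (align 8)
size 48, align 8
— Entry2 —
@0: n_entries [24B, align 8] → 24
@24: crc [4B, align 4] → 28
@28: offset [4B, align 4] → 32
@32: version [2B, align 2] → 34
@34: inode [2B, align 2] → 36
@36: attrs [1B, align 1] → 37
+3 tail pad (align 8)
size 40, align 8
48 − 40 = 8

8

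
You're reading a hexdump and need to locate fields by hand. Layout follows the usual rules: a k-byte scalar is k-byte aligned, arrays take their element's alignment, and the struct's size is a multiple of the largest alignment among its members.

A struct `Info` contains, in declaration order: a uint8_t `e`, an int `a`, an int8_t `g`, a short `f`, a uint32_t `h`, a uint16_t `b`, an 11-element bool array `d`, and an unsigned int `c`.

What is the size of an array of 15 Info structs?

540

@0: e [1B, align 1] → 1
+3 pad (align 4)
@4: a [4B, align 4] → 8
@8: g [1B, align 1] → 9
+1 pad (align 2)
@10: f [2B, align 2] → 12
@12: h [4B, align 4] → 16
@16: b [2B, align 2] → 18
@18: d [11B, align 1] → 29
+3 pad (align 4)
@32: c [4B, align 4] → 36
size 36, align 4
array of 15: 15 × 36 = 540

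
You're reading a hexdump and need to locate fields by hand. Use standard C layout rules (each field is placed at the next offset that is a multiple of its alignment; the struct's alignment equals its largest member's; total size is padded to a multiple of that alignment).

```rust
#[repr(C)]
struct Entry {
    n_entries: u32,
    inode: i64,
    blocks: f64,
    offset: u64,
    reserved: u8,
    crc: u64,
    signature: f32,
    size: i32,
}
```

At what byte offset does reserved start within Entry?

32

0..4  n_entries  (4B, 4-aligned)
4..8  -- padding (4B)
8..16  inode  (8B, 8-aligned)
16..24  blocks  (8B, 8-aligned)
24..32  offset  (8B, 8-aligned)
32..33  reserved  (1B, 1-aligned)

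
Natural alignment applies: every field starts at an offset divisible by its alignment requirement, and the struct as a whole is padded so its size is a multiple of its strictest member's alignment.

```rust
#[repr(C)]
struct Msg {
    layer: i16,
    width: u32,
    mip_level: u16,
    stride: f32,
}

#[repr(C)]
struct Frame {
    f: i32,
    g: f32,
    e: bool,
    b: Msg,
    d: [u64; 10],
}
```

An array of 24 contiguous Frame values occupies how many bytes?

Msg: @0: layer [2B, align 2] → 2; +2 pad (align 4); @4: width [4B, align 4] → 8; @8: mip_level [2B, align 2] → 10; +2 pad (align 4); @12: stride [4B, align 4] → 16; size 16, align 4
@0: f [4B, align 4] → 4
@4: g [4B, align 4] → 8
@8: e [1B, align 1] → 9
+3 pad (align 4)
@12: b [16B, align 4] → 28
+4 pad (align 8)
@32: d [80B, align 8] → 112
size 112, align 8
array of 24: 24 × 112 = 2688

2688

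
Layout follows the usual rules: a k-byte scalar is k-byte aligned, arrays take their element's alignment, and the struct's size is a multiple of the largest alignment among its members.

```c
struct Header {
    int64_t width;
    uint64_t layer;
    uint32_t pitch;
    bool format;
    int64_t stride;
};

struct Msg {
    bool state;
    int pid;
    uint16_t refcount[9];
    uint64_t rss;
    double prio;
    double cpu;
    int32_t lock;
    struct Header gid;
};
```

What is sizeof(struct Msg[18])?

Header: width at 0 (size 8, align 8) → ends 8; layer at 8 (size 8, align 8) → ends 16; pitch at 16 (size 4, align 4) → ends 20; format at 20 (size 1, align 1) → ends 21; pad 3 to align 8 for stride; stride at 24 (size 8, align 8) → ends 32; total 32 bytes, alignment 8
state at 0 (size 1, align 1) → ends 1
pad 3 to align 4 for pid
pid at 4 (size 4, align 4) → ends 8
refcount at 8 (size 18, align 2) → ends 26
pad 6 to align 8 for rss
rss at 32 (size 8, align 8) → ends 40
prio at 40 (size 8, align 8) → ends 48
cpu at 48 (size 8, align 8) → ends 56
lock at 56 (size 4, align 4) → ends 60
pad 4 to align 8 for gid
gid at 64 (size 32, align 8) → ends 96
total 96 bytes, alignment 8
array of 18: 18 × 96 = 1728

1728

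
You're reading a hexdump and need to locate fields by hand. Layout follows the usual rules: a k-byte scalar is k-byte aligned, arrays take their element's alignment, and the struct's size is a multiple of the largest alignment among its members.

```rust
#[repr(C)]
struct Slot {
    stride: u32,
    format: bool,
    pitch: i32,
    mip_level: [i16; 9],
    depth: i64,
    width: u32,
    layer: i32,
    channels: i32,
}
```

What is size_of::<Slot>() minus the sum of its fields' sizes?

stride at 0 (size 4, align 4) → ends 4
format at 4 (size 1, align 1) → ends 5
pad 3 to align 4 for pitch
pitch at 8 (size 4, align 4) → ends 12
mip_level at 12 (size 18, align 2) → ends 30
pad 2 to align 8 for depth
depth at 32 (size 8, align 8) → ends 40
width at 40 (size 4, align 4) → ends 44
layer at 44 (size 4, align 4) → ends 48
channels at 48 (size 4, align 4) → ends 52
tail pad 4 to reach multiple of 8
total 56 bytes, alignment 8
data bytes 47, size 56 → padding 9

9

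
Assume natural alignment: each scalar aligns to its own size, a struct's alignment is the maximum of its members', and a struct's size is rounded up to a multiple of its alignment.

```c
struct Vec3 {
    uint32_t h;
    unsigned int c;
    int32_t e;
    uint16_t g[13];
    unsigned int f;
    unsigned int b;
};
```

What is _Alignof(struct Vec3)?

member alignments: h=4, c=4, e=4, g=2, f=4, b=4
max = 4

4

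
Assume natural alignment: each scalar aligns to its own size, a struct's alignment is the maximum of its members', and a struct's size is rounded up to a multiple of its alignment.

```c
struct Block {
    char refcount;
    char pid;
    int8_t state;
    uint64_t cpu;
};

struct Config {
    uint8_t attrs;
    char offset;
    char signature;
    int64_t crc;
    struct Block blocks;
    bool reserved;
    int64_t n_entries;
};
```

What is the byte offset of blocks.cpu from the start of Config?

24

Block: refcount at 0 (size 1, align 1) → ends 1; pid at 1 (size 1, align 1) → ends 2; state at 2 (size 1, align 1) → ends 3; pad 5 to align 8 for cpu; cpu at 8 (size 8, align 8) → ends 16; total 16 bytes, alignment 8
attrs at 0 (size 1, align 1) → ends 1
offset at 1 (size 1, align 1) → ends 2
signature at 2 (size 1, align 1) → ends 3
pad 5 to align 8 for crc
crc at 8 (size 8, align 8) → ends 16
blocks at 16 (size 16, align 8) → ends 32
within Block: cpu at 8
16 + 8 = 24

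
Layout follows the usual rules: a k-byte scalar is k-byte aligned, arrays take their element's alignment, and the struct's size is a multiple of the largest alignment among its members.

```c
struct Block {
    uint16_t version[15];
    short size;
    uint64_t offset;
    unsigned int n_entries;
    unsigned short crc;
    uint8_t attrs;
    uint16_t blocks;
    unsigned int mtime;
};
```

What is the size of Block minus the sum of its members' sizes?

3

0..30  version  (30B, 2-aligned)
30..32  size  (2B, 2-aligned)
32..40  offset  (8B, 8-aligned)
40..44  n_entries  (4B, 4-aligned)
44..46  crc  (2B, 2-aligned)
46..47  attrs  (1B, 1-aligned)
47..48  -- padding (1B)
48..50  blocks  (2B, 2-aligned)
50..52  -- padding (2B)
52..56  mtime  (4B, 4-aligned)
sizeof = 56, alignof = 8
data bytes 53, size 56 → padding 3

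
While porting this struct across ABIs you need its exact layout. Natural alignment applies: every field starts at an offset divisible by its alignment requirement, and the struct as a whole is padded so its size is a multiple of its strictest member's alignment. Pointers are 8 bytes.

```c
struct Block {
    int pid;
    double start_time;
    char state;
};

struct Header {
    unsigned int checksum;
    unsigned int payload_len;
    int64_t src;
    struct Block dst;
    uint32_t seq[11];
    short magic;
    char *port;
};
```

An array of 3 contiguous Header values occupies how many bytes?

288

Block: 0..4  pid  (4B, 4-aligned); 4..8  -- padding (4B); 8..16  start_time  (8B, 8-aligned); 16..17  state  (1B, 1-aligned); 17..24  -- tail padding (7B); sizeof = 24, alignof = 8
0..4  checksum  (4B, 4-aligned)
4..8  payload_len  (4B, 4-aligned)
8..16  src  (8B, 8-aligned)
16..40  dst  (24B, 8-aligned)
40..84  seq  (44B, 4-aligned)
84..86  magic  (2B, 2-aligned)
86..88  -- padding (2B)
88..96  port  (8B, 8-aligned)
sizeof = 96, alignof = 8
array of 3: 3 × 96 = 288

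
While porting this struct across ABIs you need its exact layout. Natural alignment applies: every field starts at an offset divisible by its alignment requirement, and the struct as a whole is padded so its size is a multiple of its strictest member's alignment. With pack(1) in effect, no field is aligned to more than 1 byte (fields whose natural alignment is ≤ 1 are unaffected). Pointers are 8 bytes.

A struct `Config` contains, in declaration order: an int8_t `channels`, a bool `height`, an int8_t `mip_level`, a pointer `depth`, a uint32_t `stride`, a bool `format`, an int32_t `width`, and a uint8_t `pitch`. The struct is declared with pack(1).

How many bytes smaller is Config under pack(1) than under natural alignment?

11

natural layout:
  @0: channels [1B, align 1] → 1
  @1: height [1B, align 1] → 2
  @2: mip_level [1B, align 1] → 3
  +5 pad (align 8)
  @8: depth [8B, align 8] → 16
  @16: stride [4B, align 4] → 20
  @20: format [1B, align 1] → 21
  +3 pad (align 4)
  @24: width [4B, align 4] → 28
  @28: pitch [1B, align 1] → 29
  +3 tail pad (align 8)
  size 32, align 8
packed(1) layout:
  @0: channels [1B, align 1] → 1
  @1: height [1B, align 1] → 2
  @2: mip_level [1B, align 1] → 3
  @3: depth [8B, align 1] → 11
  @11: stride [4B, align 1] → 15
  @15: format [1B, align 1] → 16
  @16: width [4B, align 1] → 20
  @20: pitch [1B, align 1] → 21
  size 21, align 1
32 − 21 = 11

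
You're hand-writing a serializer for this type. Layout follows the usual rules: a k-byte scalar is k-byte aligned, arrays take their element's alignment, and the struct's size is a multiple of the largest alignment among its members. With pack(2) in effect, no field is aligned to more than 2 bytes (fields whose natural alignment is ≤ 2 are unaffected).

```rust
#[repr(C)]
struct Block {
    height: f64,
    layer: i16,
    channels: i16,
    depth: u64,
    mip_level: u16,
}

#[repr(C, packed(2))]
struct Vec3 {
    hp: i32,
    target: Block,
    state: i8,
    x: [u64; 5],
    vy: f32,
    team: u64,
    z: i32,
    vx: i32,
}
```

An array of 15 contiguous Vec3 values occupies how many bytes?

1470

Block: 0..8  height  (8B, 8-aligned); 8..10  layer  (2B, 2-aligned); 10..12  channels  (2B, 2-aligned); 12..16  -- padding (4B); 16..24  depth  (8B, 8-aligned); 24..26  mip_level  (2B, 2-aligned); 26..32  -- tail padding (6B); sizeof = 32, alignof = 8
0..4  hp  (4B, 2-aligned)
4..36  target  (32B, 2-aligned)
36..37  state  (1B, 1-aligned)
37..38  -- padding (1B)
38..78  x  (40B, 2-aligned)
78..82  vy  (4B, 2-aligned)
82..90  team  (8B, 2-aligned)
90..94  z  (4B, 2-aligned)
94..98  vx  (4B, 2-aligned)
sizeof = 98, alignof = 2
array of 15: 15 × 98 = 1470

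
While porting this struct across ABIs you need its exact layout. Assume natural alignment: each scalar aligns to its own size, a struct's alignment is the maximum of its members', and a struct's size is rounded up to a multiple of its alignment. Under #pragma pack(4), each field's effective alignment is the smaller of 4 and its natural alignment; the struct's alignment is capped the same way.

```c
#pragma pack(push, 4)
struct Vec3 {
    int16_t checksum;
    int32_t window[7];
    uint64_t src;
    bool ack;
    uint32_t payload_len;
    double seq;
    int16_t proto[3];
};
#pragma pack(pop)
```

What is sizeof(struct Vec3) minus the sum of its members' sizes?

7

0..2  checksum  (2B, 2-aligned)
2..4  -- padding (2B)
4..32  window  (28B, 4-aligned)
32..40  src  (8B, 4-aligned)
40..41  ack  (1B, 1-aligned)
41..44  -- padding (3B)
44..48  payload_len  (4B, 4-aligned)
48..56  seq  (8B, 4-aligned)
56..62  proto  (6B, 2-aligned)
62..64  -- tail padding (2B)
sizeof = 64, alignof = 4
data bytes 57, size 64 → padding 7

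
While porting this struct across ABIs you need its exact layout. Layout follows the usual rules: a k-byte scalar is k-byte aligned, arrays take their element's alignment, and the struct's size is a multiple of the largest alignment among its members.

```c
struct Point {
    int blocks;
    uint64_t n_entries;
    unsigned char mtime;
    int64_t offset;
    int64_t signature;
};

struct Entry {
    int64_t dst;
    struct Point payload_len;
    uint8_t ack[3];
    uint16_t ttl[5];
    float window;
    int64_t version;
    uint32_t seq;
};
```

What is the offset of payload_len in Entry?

Point: @0: blocks [4B, align 4] → 4; +4 pad (align 8); @8: n_entries [8B, align 8] → 16; @16: mtime [1B, align 1] → 17; +7 pad (align 8); @24: offset [8B, align 8] → 32; @32: signature [8B, align 8] → 40; size 40, align 8
@0: dst [8B, align 8] → 8
@8: payload_len [40B, align 8] → 48

8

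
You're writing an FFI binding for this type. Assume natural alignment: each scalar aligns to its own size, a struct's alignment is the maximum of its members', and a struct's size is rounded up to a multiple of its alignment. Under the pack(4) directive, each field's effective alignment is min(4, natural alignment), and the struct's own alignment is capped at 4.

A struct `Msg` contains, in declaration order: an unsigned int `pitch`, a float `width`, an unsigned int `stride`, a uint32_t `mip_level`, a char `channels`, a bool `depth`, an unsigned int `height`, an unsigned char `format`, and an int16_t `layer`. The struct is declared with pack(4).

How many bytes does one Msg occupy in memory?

28 bytes

0..4  pitch  (4B, 4-aligned)
4..8  width  (4B, 4-aligned)
8..12  stride  (4B, 4-aligned)
12..16  mip_level  (4B, 4-aligned)
16..17  channels  (1B, 1-aligned)
17..18  depth  (1B, 1-aligned)
18..20  -- padding (2B)
20..24  height  (4B, 4-aligned)
24..25  format  (1B, 1-aligned)
25..26  -- padding (1B)
26..28  layer  (2B, 2-aligned)
sizeof = 28, alignof = 4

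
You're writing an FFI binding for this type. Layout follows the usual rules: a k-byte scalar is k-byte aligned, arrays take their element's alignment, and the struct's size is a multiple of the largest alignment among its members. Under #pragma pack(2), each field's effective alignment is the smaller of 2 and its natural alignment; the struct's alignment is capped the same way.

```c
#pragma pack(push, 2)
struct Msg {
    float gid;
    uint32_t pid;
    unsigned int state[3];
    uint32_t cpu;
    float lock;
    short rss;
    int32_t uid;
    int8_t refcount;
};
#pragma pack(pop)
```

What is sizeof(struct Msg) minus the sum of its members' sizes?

@0: gid [4B, align 2] → 4
@4: pid [4B, align 2] → 8
@8: state [12B, align 2] → 20
@20: cpu [4B, align 2] → 24
@24: lock [4B, align 2] → 28
@28: rss [2B, align 2] → 30
@30: uid [4B, align 2] → 34
@34: refcount [1B, align 1] → 35
+1 tail pad (align 2)
size 36, align 2
data bytes 35, size 36 → padding 1

1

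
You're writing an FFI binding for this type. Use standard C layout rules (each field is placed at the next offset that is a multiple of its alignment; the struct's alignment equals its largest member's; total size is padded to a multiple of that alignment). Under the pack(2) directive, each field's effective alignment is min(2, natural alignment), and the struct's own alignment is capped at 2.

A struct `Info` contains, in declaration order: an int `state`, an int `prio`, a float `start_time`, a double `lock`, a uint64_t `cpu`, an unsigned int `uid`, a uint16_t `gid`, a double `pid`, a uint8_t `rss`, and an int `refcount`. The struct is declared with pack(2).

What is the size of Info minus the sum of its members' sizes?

state at 0 (size 4, align 2) → ends 4
prio at 4 (size 4, align 2) → ends 8
start_time at 8 (size 4, align 2) → ends 12
lock at 12 (size 8, align 2) → ends 20
cpu at 20 (size 8, align 2) → ends 28
uid at 28 (size 4, align 2) → ends 32
gid at 32 (size 2, align 2) → ends 34
pid at 34 (size 8, align 2) → ends 42
rss at 42 (size 1, align 1) → ends 43
pad 1 to align 2 for refcount
refcount at 44 (size 4, align 2) → ends 48
total 48 bytes, alignment 2
data bytes 47, size 48 → padding 1

1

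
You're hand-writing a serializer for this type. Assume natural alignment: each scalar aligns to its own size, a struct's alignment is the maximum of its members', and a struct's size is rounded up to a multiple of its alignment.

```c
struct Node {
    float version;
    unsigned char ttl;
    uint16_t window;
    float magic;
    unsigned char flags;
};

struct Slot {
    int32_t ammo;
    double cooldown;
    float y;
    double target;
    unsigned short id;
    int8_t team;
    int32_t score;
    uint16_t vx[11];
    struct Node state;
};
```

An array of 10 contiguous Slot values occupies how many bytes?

Node: 0..4  version  (4B, 4-aligned); 4..5  ttl  (1B, 1-aligned); 5..6  -- padding (1B); 6..8  window  (2B, 2-aligned); 8..12  magic  (4B, 4-aligned); 12..13  flags  (1B, 1-aligned); 13..16  -- tail padding (3B); sizeof = 16, alignof = 4
0..4  ammo  (4B, 4-aligned)
4..8  -- padding (4B)
8..16  cooldown  (8B, 8-aligned)
16..20  y  (4B, 4-aligned)
20..24  -- padding (4B)
24..32  target  (8B, 8-aligned)
32..34  id  (2B, 2-aligned)
34..35  team  (1B, 1-aligned)
35..36  -- padding (1B)
36..40  score  (4B, 4-aligned)
40..62  vx  (22B, 2-aligned)
62..64  -- padding (2B)
64..80  state  (16B, 4-aligned)
sizeof = 80, alignof = 8
array of 10: 10 × 80 = 800

800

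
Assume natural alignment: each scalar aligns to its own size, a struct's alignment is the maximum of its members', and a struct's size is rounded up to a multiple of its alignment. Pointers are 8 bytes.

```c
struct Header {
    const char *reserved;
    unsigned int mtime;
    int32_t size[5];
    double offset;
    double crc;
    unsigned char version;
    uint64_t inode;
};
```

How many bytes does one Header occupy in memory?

64 bytes

@0: reserved [8B, align 8] → 8
@8: mtime [4B, align 4] → 12
@12: size [20B, align 4] → 32
@32: offset [8B, align 8] → 40
@40: crc [8B, align 8] → 48
@48: version [1B, align 1] → 49
+7 pad (align 8)
@56: inode [8B, align 8] → 64
size 64, align 8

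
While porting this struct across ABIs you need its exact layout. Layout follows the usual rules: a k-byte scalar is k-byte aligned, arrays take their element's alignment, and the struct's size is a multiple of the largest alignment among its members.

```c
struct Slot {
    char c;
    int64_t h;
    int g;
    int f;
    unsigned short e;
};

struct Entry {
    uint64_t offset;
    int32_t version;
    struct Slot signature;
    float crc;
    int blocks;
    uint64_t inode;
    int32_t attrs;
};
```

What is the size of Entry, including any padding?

Slot: 0..1  c  (1B, 1-aligned); 1..8  -- padding (7B); 8..16  h  (8B, 8-aligned); 16..20  g  (4B, 4-aligned); 20..24  f  (4B, 4-aligned); 24..26  e  (2B, 2-aligned); 26..32  -- tail padding (6B); sizeof = 32, alignof = 8
0..8  offset  (8B, 8-aligned)
8..12  version  (4B, 4-aligned)
12..16  -- padding (4B)
16..48  signature  (32B, 8-aligned)
48..52  crc  (4B, 4-aligned)
52..56  blocks  (4B, 4-aligned)
56..64  inode  (8B, 8-aligned)
64..68  attrs  (4B, 4-aligned)
68..72  -- tail padding (4B)
sizeof = 72, alignof = 8

72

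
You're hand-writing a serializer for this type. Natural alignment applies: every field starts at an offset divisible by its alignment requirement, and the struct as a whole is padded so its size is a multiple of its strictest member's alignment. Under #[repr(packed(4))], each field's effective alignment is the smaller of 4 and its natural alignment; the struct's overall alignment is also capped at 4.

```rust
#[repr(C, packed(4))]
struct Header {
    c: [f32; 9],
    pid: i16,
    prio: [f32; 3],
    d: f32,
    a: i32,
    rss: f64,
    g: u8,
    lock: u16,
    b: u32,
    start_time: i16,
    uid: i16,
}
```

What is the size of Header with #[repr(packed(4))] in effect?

80

@0: c [36B, align 4] → 36
@36: pid [2B, align 2] → 38
+2 pad (align 4)
@40: prio [12B, align 4] → 52
@52: d [4B, align 4] → 56
@56: a [4B, align 4] → 60
@60: rss [8B, align 4] → 68
@68: g [1B, align 1] → 69
+1 pad (align 2)
@70: lock [2B, align 2] → 72
@72: b [4B, align 4] → 76
@76: start_time [2B, align 2] → 78
@78: uid [2B, align 2] → 80
size 80, align 4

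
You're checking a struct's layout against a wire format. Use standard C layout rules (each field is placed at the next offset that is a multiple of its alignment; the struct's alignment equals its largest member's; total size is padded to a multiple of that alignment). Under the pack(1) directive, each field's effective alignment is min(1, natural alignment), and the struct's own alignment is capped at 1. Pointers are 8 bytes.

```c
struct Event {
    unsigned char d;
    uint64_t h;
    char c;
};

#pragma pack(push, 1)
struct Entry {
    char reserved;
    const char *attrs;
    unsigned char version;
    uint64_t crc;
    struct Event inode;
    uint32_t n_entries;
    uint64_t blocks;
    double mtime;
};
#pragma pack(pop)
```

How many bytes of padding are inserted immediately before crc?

Event: d at 0 (size 1, align 1) → ends 1; pad 7 to align 8 for h; h at 8 (size 8, align 8) → ends 16; c at 16 (size 1, align 1) → ends 17; tail pad 7 to reach multiple of 8; total 24 bytes, alignment 8
reserved at 0 (size 1, align 1) → ends 1
attrs at 1 (size 8, align 1) → ends 9
version at 9 (size 1, align 1) → ends 10
crc at 10 (size 8, align 1) → ends 18

0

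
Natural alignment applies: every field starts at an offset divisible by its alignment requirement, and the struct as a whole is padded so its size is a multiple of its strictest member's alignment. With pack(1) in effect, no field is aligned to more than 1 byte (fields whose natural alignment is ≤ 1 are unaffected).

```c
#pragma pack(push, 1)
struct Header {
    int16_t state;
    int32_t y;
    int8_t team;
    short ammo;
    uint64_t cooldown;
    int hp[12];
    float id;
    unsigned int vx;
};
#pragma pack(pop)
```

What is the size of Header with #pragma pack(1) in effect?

@0: state [2B, align 1] → 2
@2: y [4B, align 1] → 6
@6: team [1B, align 1] → 7
@7: ammo [2B, align 1] → 9
@9: cooldown [8B, align 1] → 17
@17: hp [48B, align 1] → 65
@65: id [4B, align 1] → 69
@69: vx [4B, align 1] → 73
size 73, align 1

73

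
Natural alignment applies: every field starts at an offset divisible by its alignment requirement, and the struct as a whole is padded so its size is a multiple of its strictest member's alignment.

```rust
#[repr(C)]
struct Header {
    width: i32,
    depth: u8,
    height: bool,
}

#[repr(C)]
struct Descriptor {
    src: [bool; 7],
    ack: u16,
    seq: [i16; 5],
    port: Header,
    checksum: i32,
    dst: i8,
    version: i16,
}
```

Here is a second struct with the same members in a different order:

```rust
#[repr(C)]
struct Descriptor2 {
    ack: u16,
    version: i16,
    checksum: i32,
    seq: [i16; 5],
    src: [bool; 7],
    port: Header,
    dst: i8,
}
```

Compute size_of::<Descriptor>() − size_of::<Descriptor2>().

-4

Header: 0..4  width  (4B, 4-aligned); 4..5  depth  (1B, 1-aligned); 5..6  height  (1B, 1-aligned); 6..8  -- tail padding (2B); sizeof = 8, alignof = 4
0..7  src  (7B, 1-aligned)
7..8  -- padding (1B)
8..10  ack  (2B, 2-aligned)
10..20  seq  (10B, 2-aligned)
20..28  port  (8B, 4-aligned)
28..32  checksum  (4B, 4-aligned)
32..33  dst  (1B, 1-aligned)
33..34  -- padding (1B)
34..36  version  (2B, 2-aligned)
sizeof = 36, alignof = 4
— Descriptor2 —
0..2  ack  (2B, 2-aligned)
2..4  version  (2B, 2-aligned)
4..8  checksum  (4B, 4-aligned)
8..18  seq  (10B, 2-aligned)
18..25  src  (7B, 1-aligned)
25..28  -- padding (3B)
28..36  port  (8B, 4-aligned)
36..37  dst  (1B, 1-aligned)
37..40  -- tail padding (3B)
sizeof = 40, alignof = 4
36 − 40 = -4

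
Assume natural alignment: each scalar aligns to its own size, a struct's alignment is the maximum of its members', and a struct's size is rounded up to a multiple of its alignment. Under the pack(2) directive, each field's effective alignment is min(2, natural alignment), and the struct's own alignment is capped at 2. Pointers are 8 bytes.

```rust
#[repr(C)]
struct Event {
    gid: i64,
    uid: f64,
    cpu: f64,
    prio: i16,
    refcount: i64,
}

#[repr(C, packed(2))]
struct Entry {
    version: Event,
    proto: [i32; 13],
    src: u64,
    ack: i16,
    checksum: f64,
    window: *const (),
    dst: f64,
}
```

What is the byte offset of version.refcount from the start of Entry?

32

Event: 0..8  gid  (8B, 8-aligned); 8..16  uid  (8B, 8-aligned); 16..24  cpu  (8B, 8-aligned); 24..26  prio  (2B, 2-aligned); 26..32  -- padding (6B); 32..40  refcount  (8B, 8-aligned); sizeof = 40, alignof = 8
0..40  version  (40B, 2-aligned)
within Event: refcount at 32
0 + 32 = 32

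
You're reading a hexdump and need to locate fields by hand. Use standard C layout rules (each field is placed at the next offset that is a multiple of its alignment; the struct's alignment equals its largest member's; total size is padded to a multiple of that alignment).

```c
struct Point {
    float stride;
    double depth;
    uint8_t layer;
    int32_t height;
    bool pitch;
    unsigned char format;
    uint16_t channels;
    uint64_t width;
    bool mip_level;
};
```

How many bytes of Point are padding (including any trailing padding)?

18

@0: stride [4B, align 4] → 4
+4 pad (align 8)
@8: depth [8B, align 8] → 16
@16: layer [1B, align 1] → 17
+3 pad (align 4)
@20: height [4B, align 4] → 24
@24: pitch [1B, align 1] → 25
@25: format [1B, align 1] → 26
@26: channels [2B, align 2] → 28
+4 pad (align 8)
@32: width [8B, align 8] → 40
@40: mip_level [1B, align 1] → 41
+7 tail pad (align 8)
size 48, align 8
data bytes 30, size 48 → padding 18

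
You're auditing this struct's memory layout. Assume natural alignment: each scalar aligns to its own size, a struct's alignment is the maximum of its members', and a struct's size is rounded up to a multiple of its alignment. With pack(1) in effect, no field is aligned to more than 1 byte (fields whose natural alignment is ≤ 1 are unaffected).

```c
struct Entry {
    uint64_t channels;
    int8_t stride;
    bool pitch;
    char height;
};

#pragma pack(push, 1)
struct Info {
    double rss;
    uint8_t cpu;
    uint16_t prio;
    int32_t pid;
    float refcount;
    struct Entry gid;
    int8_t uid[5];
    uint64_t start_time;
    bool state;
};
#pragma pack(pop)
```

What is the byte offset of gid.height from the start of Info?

Entry: channels at 0 (size 8, align 8) → ends 8; stride at 8 (size 1, align 1) → ends 9; pitch at 9 (size 1, align 1) → ends 10; height at 10 (size 1, align 1) → ends 11; tail pad 5 to reach multiple of 8; total 16 bytes, alignment 8
rss at 0 (size 8, align 1) → ends 8
cpu at 8 (size 1, align 1) → ends 9
prio at 9 (size 2, align 1) → ends 11
pid at 11 (size 4, align 1) → ends 15
refcount at 15 (size 4, align 1) → ends 19
gid at 19 (size 16, align 1) → ends 35
within Entry: height at 10
19 + 10 = 29

29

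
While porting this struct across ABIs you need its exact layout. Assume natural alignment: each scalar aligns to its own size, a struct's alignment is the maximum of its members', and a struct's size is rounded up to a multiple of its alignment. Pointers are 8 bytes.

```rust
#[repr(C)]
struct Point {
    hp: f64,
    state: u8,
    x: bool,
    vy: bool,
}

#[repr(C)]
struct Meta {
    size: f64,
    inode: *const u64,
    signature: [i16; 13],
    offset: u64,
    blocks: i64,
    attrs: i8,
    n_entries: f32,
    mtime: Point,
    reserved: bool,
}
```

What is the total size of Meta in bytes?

Point: @0: hp [8B, align 8] → 8; @8: state [1B, align 1] → 9; @9: x [1B, align 1] → 10; @10: vy [1B, align 1] → 11; +5 tail pad (align 8); size 16, align 8
@0: size [8B, align 8] → 8
@8: inode [8B, align 8] → 16
@16: signature [26B, align 2] → 42
+6 pad (align 8)
@48: offset [8B, align 8] → 56
@56: blocks [8B, align 8] → 64
@64: attrs [1B, align 1] → 65
+3 pad (align 4)
@68: n_entries [4B, align 4] → 72
@72: mtime [16B, align 8] → 88
@88: reserved [1B, align 1] → 89
+7 tail pad (align 8)
size 96, align 8

96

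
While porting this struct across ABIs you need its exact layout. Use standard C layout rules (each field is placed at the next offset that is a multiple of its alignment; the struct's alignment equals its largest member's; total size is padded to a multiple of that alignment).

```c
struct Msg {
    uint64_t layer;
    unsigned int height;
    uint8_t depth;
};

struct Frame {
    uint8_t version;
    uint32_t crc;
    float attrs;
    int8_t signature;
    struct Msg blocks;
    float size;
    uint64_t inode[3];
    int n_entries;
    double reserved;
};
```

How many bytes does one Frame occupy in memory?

80

Msg: @0: layer [8B, align 8] → 8; @8: height [4B, align 4] → 12; @12: depth [1B, align 1] → 13; +3 tail pad (align 8); size 16, align 8
@0: version [1B, align 1] → 1
+3 pad (align 4)
@4: crc [4B, align 4] → 8
@8: attrs [4B, align 4] → 12
@12: signature [1B, align 1] → 13
+3 pad (align 8)
@16: blocks [16B, align 8] → 32
@32: size [4B, align 4] → 36
+4 pad (align 8)
@40: inode [24B, align 8] → 64
@64: n_entries [4B, align 4] → 68
+4 pad (align 8)
@72: reserved [8B, align 8] → 80
size 80, align 8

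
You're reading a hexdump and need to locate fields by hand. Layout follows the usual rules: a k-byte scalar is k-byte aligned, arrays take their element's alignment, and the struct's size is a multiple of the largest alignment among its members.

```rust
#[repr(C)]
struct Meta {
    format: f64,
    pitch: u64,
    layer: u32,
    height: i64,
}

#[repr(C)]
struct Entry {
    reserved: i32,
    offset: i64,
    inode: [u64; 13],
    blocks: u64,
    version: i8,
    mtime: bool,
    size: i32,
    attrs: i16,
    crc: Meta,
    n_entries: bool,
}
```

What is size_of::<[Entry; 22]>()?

Meta: 0..8  format  (8B, 8-aligned); 8..16  pitch  (8B, 8-aligned); 16..20  layer  (4B, 4-aligned); 20..24  -- padding (4B); 24..32  height  (8B, 8-aligned); sizeof = 32, alignof = 8
0..4  reserved  (4B, 4-aligned)
4..8  -- padding (4B)
8..16  offset  (8B, 8-aligned)
16..120  inode  (104B, 8-aligned)
120..128  blocks  (8B, 8-aligned)
128..129  version  (1B, 1-aligned)
129..130  mtime  (1B, 1-aligned)
130..132  -- padding (2B)
132..136  size  (4B, 4-aligned)
136..138  attrs  (2B, 2-aligned)
138..144  -- padding (6B)
144..176  crc  (32B, 8-aligned)
176..177  n_entries  (1B, 1-aligned)
177..184  -- tail padding (7B)
sizeof = 184, alignof = 8
array of 22: 22 × 184 = 4048

4048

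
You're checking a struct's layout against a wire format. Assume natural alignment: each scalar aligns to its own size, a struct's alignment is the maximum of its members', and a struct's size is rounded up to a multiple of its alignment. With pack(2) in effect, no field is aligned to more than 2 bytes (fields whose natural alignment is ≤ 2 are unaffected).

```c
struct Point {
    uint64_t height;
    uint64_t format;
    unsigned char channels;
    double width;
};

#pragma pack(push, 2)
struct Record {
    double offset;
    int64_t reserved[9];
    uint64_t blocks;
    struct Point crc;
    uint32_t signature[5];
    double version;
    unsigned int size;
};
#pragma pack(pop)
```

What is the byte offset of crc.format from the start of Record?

96

Point: 0..8  height  (8B, 8-aligned); 8..16  format  (8B, 8-aligned); 16..17  channels  (1B, 1-aligned); 17..24  -- padding (7B); 24..32  width  (8B, 8-aligned); sizeof = 32, alignof = 8
0..8  offset  (8B, 2-aligned)
8..80  reserved  (72B, 2-aligned)
80..88  blocks  (8B, 2-aligned)
88..120  crc  (32B, 2-aligned)
within Point: format at 8
88 + 8 = 96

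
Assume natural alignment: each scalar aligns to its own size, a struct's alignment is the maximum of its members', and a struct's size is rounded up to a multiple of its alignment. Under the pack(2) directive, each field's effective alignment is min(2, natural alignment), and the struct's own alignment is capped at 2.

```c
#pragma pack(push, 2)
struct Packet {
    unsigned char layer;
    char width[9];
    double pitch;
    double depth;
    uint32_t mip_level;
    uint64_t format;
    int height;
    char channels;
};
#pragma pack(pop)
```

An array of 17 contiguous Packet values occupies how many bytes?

748

@0: layer [1B, align 1] → 1
@1: width [9B, align 1] → 10
@10: pitch [8B, align 2] → 18
@18: depth [8B, align 2] → 26
@26: mip_level [4B, align 2] → 30
@30: format [8B, align 2] → 38
@38: height [4B, align 2] → 42
@42: channels [1B, align 1] → 43
+1 tail pad (align 2)
size 44, align 2
array of 17: 17 × 44 = 748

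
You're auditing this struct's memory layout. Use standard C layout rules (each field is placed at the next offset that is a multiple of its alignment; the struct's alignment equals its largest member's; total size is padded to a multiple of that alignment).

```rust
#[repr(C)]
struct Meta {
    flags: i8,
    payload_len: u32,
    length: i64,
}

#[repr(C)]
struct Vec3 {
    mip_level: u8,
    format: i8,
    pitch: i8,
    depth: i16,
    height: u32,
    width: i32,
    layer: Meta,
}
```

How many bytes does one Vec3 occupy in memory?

Meta: @0: flags [1B, align 1] → 1; +3 pad (align 4); @4: payload_len [4B, align 4] → 8; @8: length [8B, align 8] → 16; size 16, align 8
@0: mip_level [1B, align 1] → 1
@1: format [1B, align 1] → 2
@2: pitch [1B, align 1] → 3
+1 pad (align 2)
@4: depth [2B, align 2] → 6
+2 pad (align 4)
@8: height [4B, align 4] → 12
@12: width [4B, align 4] → 16
@16: layer [16B, align 8] → 32
size 32, align 8

32 bytes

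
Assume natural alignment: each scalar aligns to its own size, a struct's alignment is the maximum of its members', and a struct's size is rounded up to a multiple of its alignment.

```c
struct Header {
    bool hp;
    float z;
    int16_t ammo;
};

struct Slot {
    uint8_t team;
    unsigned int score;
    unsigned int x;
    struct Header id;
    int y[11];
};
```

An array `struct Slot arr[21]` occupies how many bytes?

Header: 0..1  hp  (1B, 1-aligned); 1..4  -- padding (3B); 4..8  z  (4B, 4-aligned); 8..10  ammo  (2B, 2-aligned); 10..12  -- tail padding (2B); sizeof = 12, alignof = 4
0..1  team  (1B, 1-aligned)
1..4  -- padding (3B)
4..8  score  (4B, 4-aligned)
8..12  x  (4B, 4-aligned)
12..24  id  (12B, 4-aligned)
24..68  y  (44B, 4-aligned)
sizeof = 68, alignof = 4
array of 21: 21 × 68 = 1428

1428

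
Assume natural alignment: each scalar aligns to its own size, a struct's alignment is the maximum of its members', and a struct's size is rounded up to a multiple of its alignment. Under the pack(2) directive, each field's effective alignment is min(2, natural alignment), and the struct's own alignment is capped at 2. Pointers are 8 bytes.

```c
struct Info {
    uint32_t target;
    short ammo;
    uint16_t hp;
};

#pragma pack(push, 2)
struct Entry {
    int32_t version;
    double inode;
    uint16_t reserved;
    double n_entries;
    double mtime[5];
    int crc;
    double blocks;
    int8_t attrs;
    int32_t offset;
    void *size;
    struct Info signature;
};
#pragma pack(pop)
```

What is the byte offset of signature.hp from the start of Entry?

Info: @0: target [4B, align 4] → 4; @4: ammo [2B, align 2] → 6; @6: hp [2B, align 2] → 8; size 8, align 4
@0: version [4B, align 2] → 4
@4: inode [8B, align 2] → 12
@12: reserved [2B, align 2] → 14
@14: n_entries [8B, align 2] → 22
@22: mtime [40B, align 2] → 62
@62: crc [4B, align 2] → 66
@66: blocks [8B, align 2] → 74
@74: attrs [1B, align 1] → 75
+1 pad (align 2)
@76: offset [4B, align 2] → 80
@80: size [8B, align 2] → 88
@88: signature [8B, align 2] → 96
within Info: hp at 6
88 + 6 = 94

94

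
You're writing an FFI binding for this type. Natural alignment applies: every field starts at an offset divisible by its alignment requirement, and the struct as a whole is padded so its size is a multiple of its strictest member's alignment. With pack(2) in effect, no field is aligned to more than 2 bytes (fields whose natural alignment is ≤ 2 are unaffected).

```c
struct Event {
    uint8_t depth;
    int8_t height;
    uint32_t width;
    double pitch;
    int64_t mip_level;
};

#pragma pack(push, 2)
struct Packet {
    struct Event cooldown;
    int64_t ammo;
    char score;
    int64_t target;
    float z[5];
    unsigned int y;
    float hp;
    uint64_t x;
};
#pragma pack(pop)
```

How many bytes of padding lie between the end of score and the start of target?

Event: @0: depth [1B, align 1] → 1; @1: height [1B, align 1] → 2; +2 pad (align 4); @4: width [4B, align 4] → 8; @8: pitch [8B, align 8] → 16; @16: mip_level [8B, align 8] → 24; size 24, align 8
@0: cooldown [24B, align 2] → 24
@24: ammo [8B, align 2] → 32
@32: score [1B, align 1] → 33
+1 pad (align 2)
@34: target [8B, align 2] → 42

1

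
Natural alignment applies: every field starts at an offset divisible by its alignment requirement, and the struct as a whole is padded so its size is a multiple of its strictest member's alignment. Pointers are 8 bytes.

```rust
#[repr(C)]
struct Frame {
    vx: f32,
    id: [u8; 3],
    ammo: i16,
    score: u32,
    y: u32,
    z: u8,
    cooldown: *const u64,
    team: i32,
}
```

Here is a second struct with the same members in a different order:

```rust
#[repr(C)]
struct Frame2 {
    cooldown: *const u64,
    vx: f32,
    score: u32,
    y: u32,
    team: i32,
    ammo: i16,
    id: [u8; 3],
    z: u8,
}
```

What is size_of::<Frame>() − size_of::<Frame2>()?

@0: vx [4B, align 4] → 4
@4: id [3B, align 1] → 7
+1 pad (align 2)
@8: ammo [2B, align 2] → 10
+2 pad (align 4)
@12: score [4B, align 4] → 16
@16: y [4B, align 4] → 20
@20: z [1B, align 1] → 21
+3 pad (align 8)
@24: cooldown [8B, align 8] → 32
@32: team [4B, align 4] → 36
+4 tail pad (align 8)
size 40, align 8
— Frame2 —
@0: cooldown [8B, align 8] → 8
@8: vx [4B, align 4] → 12
@12: score [4B, align 4] → 16
@16: y [4B, align 4] → 20
@20: team [4B, align 4] → 24
@24: ammo [2B, align 2] → 26
@26: id [3B, align 1] → 29
@29: z [1B, align 1] → 30
+2 tail pad (align 8)
size 32, align 8
40 − 32 = 8

8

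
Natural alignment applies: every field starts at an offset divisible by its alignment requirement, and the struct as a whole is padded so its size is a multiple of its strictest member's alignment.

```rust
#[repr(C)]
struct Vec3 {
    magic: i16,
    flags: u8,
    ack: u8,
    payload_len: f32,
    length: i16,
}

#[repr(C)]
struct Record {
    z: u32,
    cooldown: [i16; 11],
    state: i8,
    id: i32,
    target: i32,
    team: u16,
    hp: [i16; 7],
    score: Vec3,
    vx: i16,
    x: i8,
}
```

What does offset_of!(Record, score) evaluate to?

52

Vec3: magic at 0 (size 2, align 2) → ends 2; flags at 2 (size 1, align 1) → ends 3; ack at 3 (size 1, align 1) → ends 4; payload_len at 4 (size 4, align 4) → ends 8; length at 8 (size 2, align 2) → ends 10; tail pad 2 to reach multiple of 4; total 12 bytes, alignment 4
z at 0 (size 4, align 4) → ends 4
cooldown at 4 (size 22, align 2) → ends 26
state at 26 (size 1, align 1) → ends 27
pad 1 to align 4 for id
id at 28 (size 4, align 4) → ends 32
target at 32 (size 4, align 4) → ends 36
team at 36 (size 2, align 2) → ends 38
hp at 38 (size 14, align 2) → ends 52
score at 52 (size 12, align 4) → ends 64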